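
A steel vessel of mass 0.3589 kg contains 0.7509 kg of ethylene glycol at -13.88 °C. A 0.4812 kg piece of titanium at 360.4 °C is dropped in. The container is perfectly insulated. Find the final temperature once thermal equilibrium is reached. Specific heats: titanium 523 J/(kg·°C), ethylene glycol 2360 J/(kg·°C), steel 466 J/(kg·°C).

T_f ≈ 29.1 °C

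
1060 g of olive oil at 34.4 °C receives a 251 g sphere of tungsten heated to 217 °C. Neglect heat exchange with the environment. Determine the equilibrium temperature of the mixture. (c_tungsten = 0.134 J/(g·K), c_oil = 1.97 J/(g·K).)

Let T be the final temperature. ΣQ_i = 0:
251*0.134*(T − 217) + 1060*1.97*(T − 34.4) = 0
33.63(T − 217) + 2088.2(T − 34.4) = 0
(33.63 + 2088.2) T = 33.63*217 + 2088.2*34.4
T = 79133/2121.8 ≈ 37.29 °C

T_f ≈ 37.3 °C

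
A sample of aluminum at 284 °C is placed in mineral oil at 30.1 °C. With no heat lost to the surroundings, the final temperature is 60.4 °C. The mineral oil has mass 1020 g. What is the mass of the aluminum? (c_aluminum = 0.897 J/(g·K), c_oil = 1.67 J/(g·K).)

m ≈ 257 g

Let T be the final temperature. ΣQ_i = 0:
m·0.897·(60.4 − 284) + 1020·1.67·(60.4 − 30.1) = 0
-200.57 m = -51613
m = -51613/-200.57 ≈ 257.3 g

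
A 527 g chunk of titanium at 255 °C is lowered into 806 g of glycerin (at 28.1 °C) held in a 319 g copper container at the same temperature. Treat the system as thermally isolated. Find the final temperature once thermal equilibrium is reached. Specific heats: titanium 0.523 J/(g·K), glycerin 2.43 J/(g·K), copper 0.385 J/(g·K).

Energy conservation, ΣQ = 0:
527·0.523·(T − 255) + 806·2.43·(T − 28.1) + 319·0.385·(T − 28.1) = 0
275.62(T − 255) + 1958.6(T − 28.1) + 122.81(T − 28.1) = 0
(275.62 + 1958.6 + 122.81) T = 275.62·255 + 1958.6·28.1 + 122.81·28.1
T = 128771/2357 ≈ 54.63 °C

T_f ≈ 54.6 °C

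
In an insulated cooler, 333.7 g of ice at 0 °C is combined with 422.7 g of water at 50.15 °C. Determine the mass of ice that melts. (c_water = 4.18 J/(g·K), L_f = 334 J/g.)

Heat available from the water dropping to 0 °C: 422.7·4.18·50.15 = 88609 J.
Melting all 333.7 g of ice would need 333.7·334 = 111456 J.
88609 J < 111456 J, so only part of the ice melts and the system sits at 0 °C.
m_melt = 88609 / L_f = 265.3 g.

m_melted ≈ 265 g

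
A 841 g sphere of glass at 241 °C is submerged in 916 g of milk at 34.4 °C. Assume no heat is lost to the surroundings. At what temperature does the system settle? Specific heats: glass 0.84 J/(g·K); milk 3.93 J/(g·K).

With ΣQ=0 the equilibrium temperature is the m·c-weighted mean:
T_f = (706.44*241 + 3599.9*34.4) / (706.44 + 3599.9)
    = 294088 / 4306.3 ≈ 68.29 °C

T_f ≈ 68.3 °C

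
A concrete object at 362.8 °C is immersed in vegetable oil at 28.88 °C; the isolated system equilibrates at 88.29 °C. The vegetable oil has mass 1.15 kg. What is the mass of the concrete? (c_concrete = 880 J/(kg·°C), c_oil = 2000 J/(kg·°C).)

m ≈ 0.566 kg

Heat lost by the concrete = heat gained by the oil:
m·880·(362.8 − 88.29) = 1.15·2000·(88.29 − 28.88)
241569 m = 136643  ⇒  m ≈ 0.5656 kg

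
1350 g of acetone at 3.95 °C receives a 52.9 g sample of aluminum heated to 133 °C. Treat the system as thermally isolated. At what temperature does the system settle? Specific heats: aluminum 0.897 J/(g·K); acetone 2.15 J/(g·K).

T_f ≈ 6.0 °C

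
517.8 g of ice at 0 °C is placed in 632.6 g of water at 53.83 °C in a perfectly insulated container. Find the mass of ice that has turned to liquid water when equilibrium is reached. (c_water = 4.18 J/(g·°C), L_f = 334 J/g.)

m_melted ≈ 426 g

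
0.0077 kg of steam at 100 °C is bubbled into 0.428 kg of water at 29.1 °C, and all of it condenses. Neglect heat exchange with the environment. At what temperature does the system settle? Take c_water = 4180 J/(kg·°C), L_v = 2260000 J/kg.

T_f ≈ 39.9 °C

Taking heat into each body as positive, Σ m c ΔT = 0:
steam→water at 100 °C releases m L_v = 0.0077×2260000 = 17402; condensate cools 100→T: 0.0077×4180×(T − 100) = 32.19(T − 100); water warms: 0.428×4180×(T − 29.1) = 1789(T − 29.1)
1821.2 T = 17402 + 3218.6 + 52061 = 72682
T ≈ 39.91 °C — below 100 °C, confirming all the steam condensed.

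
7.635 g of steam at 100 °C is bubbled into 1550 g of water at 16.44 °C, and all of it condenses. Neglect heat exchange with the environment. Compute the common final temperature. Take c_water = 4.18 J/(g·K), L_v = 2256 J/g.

Setting the total heat transfer to zero:
condense steam: −7.635×2256 = −17225
  condensate cools 100→T: 7.635×4.18×(T − 100) = 31.91(T − 100)
  original water: 6479(T − 16.44)
6510.9 T = 17225 + 3191.4 + 106515 = 126931
T ≈ 19.50 °C (< 100 °C, so full condensation is consistent).

T_f ≈ 19.5 °C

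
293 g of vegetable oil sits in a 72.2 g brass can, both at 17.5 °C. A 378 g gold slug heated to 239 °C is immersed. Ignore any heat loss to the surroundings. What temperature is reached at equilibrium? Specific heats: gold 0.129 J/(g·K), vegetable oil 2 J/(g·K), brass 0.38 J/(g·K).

T_f ≈ 33.8 °C

With ΣQ=0 the equilibrium temperature is the m·c-weighted mean:
T_f = (48.76*239 + 586*17.5 + 27.44*17.5) / (48.76 + 586 + 27.44)
    = 22389 / 662.2 ≈ 33.81 °C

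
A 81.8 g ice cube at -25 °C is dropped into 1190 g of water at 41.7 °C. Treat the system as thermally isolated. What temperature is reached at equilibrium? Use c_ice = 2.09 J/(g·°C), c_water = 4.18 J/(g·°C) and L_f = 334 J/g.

T_f ≈ 33.1 °C

Heat gained plus heat lost sum to zero:
warm ice to 0 °C: 81.8×2.09×(0 − (-25)) = 4274; melt ice: 81.8×334 = 27321; warm the meltwater: 341.92 T; water: 4974.2(T − 41.7)
5316.1 T = 207424 − 31595 = 175829
T ≈ 33.07 °C. Since T > 0 °C, the all-ice-melts assumption holds.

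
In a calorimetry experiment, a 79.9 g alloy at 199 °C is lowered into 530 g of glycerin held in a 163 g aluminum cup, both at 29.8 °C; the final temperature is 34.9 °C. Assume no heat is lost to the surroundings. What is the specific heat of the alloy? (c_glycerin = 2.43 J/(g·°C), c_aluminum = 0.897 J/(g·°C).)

Setting the total heat transfer to zero:
79.9×c×(34.9 − 199) + 530×2.43×(34.9 − 29.8) + 163×0.897×(34.9 − 29.8) = 0
-13112 c = -7314
c = -7314/-13112 ≈ 0.5578 J/(g·°C)

c ≈ 0.558 J/(g·°C)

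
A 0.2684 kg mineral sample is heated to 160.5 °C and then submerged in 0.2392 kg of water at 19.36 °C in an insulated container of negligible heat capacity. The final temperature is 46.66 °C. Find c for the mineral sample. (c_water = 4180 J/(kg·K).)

m_s c (T_s − T_f) = m_water c_water (T_f − T_0):
0.2684·c·(160.5 − 46.66) = 0.2392·4180·(46.66 − 19.36)
30.55 c = 27296  ⇒  c ≈ 893.4 J/(kg·K)

c ≈ 893 J/(kg·K)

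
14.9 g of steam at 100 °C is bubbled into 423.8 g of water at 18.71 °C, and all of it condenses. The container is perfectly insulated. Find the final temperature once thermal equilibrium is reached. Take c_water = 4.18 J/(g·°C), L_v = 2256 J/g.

T_f ≈ 39.8 °C

Sum of m c ΔT and latent-heat terms is zero:
condense steam: −14.9·2256 = −33614; condensed water 100 °C→T: 62.28(T − 100); original water: 1771.5(T − 18.71)
1833.8 T = 33614 + 6228.2 + 33144 = 72987
T ≈ 39.80 °C (< 100 °C, so full condensation is consistent).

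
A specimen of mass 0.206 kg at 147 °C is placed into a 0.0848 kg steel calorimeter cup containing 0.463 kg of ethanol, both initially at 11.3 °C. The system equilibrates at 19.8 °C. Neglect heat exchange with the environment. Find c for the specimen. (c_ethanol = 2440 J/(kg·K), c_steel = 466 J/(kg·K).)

c ≈ 379 J/(kg·K)

Energy conservation, ΣQ = 0:
0.206×c×(19.8 − 147) + 0.463×2440×(19.8 − 11.3) + 0.0848×466×(19.8 − 11.3) = 0
-26.2 c = -9938.5
c = -9938.5/-26.2 ≈ 379.3 J/(kg·K)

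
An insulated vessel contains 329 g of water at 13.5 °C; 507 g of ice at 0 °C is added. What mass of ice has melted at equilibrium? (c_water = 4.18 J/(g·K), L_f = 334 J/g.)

Cooling the water to 0 °C releases 329·4.18·13.5 = 18565 J.
Fully melting the ice requires m_ice L_f = 507·334 = 169338 J.
Since 18565 < 169338 J, not all the ice melts; equilibrium is at 0 °C.
m_melted·334 = 18565  ⇒  m_melted ≈ 55.59 g.

m_melted ≈ 55.6 g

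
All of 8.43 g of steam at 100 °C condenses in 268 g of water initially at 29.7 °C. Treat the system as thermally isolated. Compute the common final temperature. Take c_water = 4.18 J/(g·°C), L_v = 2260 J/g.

T_f ≈ 48.3 °C

Net heat exchanged in the isolated system is zero:
condense steam: −8.43×2260 = −19052; condensed water 100 °C→T: 35.24(T − 100); water warms: 268×4.18×(T − 29.7) = 1120.2(T − 29.7)
1155.5 T = 19052 + 3523.7 + 33271 = 55847
T ≈ 48.33 °C — below 100 °C, confirming all the steam condensed.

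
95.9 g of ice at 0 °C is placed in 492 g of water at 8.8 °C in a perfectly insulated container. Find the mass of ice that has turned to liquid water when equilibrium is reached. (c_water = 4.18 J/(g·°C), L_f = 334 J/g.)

m_melted ≈ 54.2 g

Heat available from the water dropping to 0 °C: 492×4.18×8.8 = 18098 J.
Fully melting the ice requires m_ice L_f = 95.9×334 = 32031 J.
18098 J < 32031 J, so only part of the ice melts and the system sits at 0 °C.
m_melted×334 = 18098  ⇒  m_melted ≈ 54.18 g.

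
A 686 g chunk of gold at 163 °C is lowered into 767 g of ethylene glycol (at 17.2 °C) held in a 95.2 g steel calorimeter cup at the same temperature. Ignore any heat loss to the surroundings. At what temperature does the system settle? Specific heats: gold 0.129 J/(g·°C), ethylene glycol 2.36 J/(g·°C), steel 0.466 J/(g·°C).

T_f ≈ 23.8 °C

Taking heat into each body as positive, Σ m c ΔT = 0:
686×0.129×(T − 163) + 767×2.36×(T − 17.2) + 95.2×0.466×(T − 17.2) = 0
1943 T = 46322
T = 46322 / 1943 = 23.8 °C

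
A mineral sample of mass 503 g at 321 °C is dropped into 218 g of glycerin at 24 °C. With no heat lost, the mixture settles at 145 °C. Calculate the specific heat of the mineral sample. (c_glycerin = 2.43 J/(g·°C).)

c ≈ 0.724 J/(g·°C)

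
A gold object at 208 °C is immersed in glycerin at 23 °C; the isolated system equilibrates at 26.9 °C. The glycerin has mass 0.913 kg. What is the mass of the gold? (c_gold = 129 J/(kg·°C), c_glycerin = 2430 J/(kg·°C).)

m ≈ 0.37 kg

Energy conservation, ΣQ = 0:
m·129·(26.9 − 208) + 0.913·2430·(26.9 − 23) = 0
-23362 m = -8652.5
m = -8652.5/-23362 ≈ 0.3704 kg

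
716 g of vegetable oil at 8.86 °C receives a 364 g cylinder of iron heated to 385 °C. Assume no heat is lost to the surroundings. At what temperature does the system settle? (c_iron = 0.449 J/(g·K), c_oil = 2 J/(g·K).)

Energy conservation, ΣQ = 0:
364×0.449×(T − 385) + 716×2×(T − 8.86) = 0
163.44(T − 385) + 1432(T − 8.86) = 0
1595.4 T = 75610
T = 75610/1595.4 ≈ 47.39 °C

T_f ≈ 47.4 °C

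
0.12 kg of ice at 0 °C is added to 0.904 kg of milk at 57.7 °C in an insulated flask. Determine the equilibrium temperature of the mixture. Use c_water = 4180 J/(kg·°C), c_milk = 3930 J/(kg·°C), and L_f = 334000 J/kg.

Let T be the final temperature. ΣQ_i = 0:
latent heat to melt: 0.12·334000 = 40080
  meltwater 0→T: 0.12·4180·T = 501.6 T
  milk: 3552.7(T − 57.7)
4054.3 T = 204992 − 40080 = 164912
T ≈ 40.68 °C (positive, so assuming full melt was valid).

T_f ≈ 40.7 °C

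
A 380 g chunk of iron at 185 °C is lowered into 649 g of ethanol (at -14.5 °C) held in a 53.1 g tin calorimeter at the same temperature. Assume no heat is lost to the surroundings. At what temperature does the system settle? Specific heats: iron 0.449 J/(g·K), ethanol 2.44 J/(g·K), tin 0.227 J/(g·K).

T_f ≈ 4.8 °C

Let T be the final temperature. ΣQ_i = 0:
380×0.449×(T − 185) + 649×2.44×(T − (-14.5)) + 53.1×0.227×(T − (-14.5)) = 0
170.62(T − 185) + 1583.6(T − (-14.5)) + 12.05(T − (-14.5)) = 0
(170.62 + 1583.6 + 12.05) T = 170.62×185 + 1583.6×(-14.5) + 12.05×(-14.5)
T ≈ 4.77 °C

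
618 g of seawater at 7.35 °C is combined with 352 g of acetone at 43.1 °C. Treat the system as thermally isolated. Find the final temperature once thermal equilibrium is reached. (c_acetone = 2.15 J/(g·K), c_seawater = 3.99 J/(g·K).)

T_f ≈ 15.7 °C

T_f is the heat-capacity-weighted average of the initial temperatures:
T_f = (756.8×43.1 + 2465.8×7.35) / (756.8 + 2465.8)
    = 50742 / 3222.6 ≈ 15.75 °C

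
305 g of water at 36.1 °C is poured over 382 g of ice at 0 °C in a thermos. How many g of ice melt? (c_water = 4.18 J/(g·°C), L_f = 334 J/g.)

m_melted ≈ 138 g

Heat available from the water dropping to 0 °C: 305·4.18·36.1 = 46024 J.
To melt every bit of ice: 382·334 = 127588 J.
Since 46024 < 127588 J, not all the ice melts; equilibrium is at 0 °C.
m_melt = 46024 / L_f = 137.8 g.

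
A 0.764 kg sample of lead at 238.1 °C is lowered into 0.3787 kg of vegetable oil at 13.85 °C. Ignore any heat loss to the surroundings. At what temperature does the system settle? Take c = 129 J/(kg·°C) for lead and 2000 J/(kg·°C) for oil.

Energy conservation, ΣQ = 0:
0.764×129×(T − 238.1) + 0.3787×2000×(T − 13.85) = 0
855.96 T = 33956
T = 33956 / 855.96 = 39.7 °C

T_f ≈ 39.7 °C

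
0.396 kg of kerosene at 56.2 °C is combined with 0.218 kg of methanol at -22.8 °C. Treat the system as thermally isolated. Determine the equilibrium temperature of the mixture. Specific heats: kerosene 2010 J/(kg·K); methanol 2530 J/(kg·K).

T_f ≈ 23.9 °C

Taking heat into each body as positive, Σ m c ΔT = 0:
0.396×2010×(T − 56.2) + 0.218×2530×(T − (-22.8)) = 0
(795.96 + 551.54) T = 795.96×56.2 + 551.54×(-22.8)
T = 32158/1347.5 ≈ 23.86 °C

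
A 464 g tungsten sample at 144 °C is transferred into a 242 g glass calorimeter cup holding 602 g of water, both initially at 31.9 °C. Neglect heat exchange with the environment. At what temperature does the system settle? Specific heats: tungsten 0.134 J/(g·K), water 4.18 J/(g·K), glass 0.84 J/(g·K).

Heat gained plus heat lost sum to zero:
464×0.134×(T − 144) + 602×4.18×(T − 31.9) + 242×0.84×(T − 31.9) = 0
(62.18 + 2516.4 + 203.28) T = 62.18×144 + 2516.4×31.9 + 203.28×31.9
T = 95710/2781.8 ≈ 34.41 °C

T_f ≈ 34.4 °C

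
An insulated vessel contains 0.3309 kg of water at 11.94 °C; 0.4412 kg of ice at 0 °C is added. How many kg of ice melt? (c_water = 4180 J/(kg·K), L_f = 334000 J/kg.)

Heat available from the water dropping to 0 °C: 0.3309·4180·11.94 = 16515 J.
To melt every bit of ice: 0.4412·334000 = 147361 J.
That's not enough to melt it all — equilibrium is at 0 °C with ice remaining.
m_melted·334000 = 16515  ⇒  m_melted ≈ 0.04945 kg.

m_melted ≈ 0.0494 kg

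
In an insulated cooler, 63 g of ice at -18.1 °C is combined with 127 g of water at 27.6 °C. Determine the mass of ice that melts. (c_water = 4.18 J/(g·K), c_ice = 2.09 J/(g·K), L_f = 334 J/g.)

Cooling the water to 0 °C releases 127×4.18×27.6 = 14652 J.
Warming the ice to 0 °C takes 63×2.09×18.1 = 2383.2 J, leaving 12269 J for melting.
Melting all 63 g of ice would need 63×334 = 21042 J.
12269 J < 21042 J, so only part of the ice melts and the system sits at 0 °C.
m_melt = 12269 / L_f = 36.73 g.

m_melted ≈ 36.7 g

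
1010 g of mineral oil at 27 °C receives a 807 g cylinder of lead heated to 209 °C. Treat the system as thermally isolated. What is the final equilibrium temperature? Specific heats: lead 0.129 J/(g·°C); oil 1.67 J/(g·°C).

|Q_lead| = |Q_oil|:
807·0.129·(209 − T) = 1010·1.67·(T − 27)
104.1(209 − T) = 1686.7(T − 27)
1790.8 T = 67298  ⇒  T ≈ 37.58 °C

T_f ≈ 37.6 °C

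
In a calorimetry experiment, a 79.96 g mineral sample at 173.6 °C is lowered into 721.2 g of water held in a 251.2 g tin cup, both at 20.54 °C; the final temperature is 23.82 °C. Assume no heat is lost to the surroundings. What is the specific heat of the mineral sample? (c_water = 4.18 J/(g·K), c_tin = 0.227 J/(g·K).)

c ≈ 0.841 J/(g·K)

Let T be the final temperature. ΣQ_i = 0:
79.96·c·(23.82 − 173.6) + 721.2·4.18·(23.82 − 20.54) + 251.2·0.227·(23.82 − 20.54) = 0
-11976 c = -10075
c = -10075/-11976 ≈ 0.8412 J/(g·K)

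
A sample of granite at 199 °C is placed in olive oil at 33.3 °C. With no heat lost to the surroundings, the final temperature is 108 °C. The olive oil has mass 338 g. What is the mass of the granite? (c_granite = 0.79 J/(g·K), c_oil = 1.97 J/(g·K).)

m ≈ 692 g

|Q_granite| = |Q_oil|:
m·0.79·(199 − 108) = 338·1.97·(108 − 33.3)
71.89 m = 49740  ⇒  m ≈ 691.9 g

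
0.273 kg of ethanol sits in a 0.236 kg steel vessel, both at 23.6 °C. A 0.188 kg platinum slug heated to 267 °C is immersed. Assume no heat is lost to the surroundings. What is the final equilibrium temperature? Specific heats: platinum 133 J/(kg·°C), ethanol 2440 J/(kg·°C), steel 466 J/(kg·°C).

With ΣQ=0 the equilibrium temperature is the m·c-weighted mean:
T_f = (25×267 + 666.12×23.6 + 109.98×23.6) / (25 + 666.12 + 109.98)
    = 24992 / 801.1 ≈ 31.20 °C

T_f ≈ 31.2 °C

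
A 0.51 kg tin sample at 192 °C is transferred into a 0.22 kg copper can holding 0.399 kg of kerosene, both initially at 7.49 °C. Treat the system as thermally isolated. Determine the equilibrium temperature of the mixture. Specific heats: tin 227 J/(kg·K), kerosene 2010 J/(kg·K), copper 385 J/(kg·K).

Let T be the final temperature. ΣQ_i = 0:
0.51×227×(T − 192) + 0.399×2010×(T − 7.49) + 0.22×385×(T − 7.49) = 0
115.77(T − 192) + 801.99(T − 7.49) + 84.7(T − 7.49) = 0
(115.77 + 801.99 + 84.7) T = 115.77×192 + 801.99×7.49 + 84.7×7.49
T = 28869 / 1002.5 = 28.8 °C

T_f ≈ 28.8 °C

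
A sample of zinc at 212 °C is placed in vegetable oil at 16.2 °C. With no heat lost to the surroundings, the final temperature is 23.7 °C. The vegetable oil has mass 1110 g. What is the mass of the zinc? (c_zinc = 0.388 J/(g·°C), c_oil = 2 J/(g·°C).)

m ≈ 228 g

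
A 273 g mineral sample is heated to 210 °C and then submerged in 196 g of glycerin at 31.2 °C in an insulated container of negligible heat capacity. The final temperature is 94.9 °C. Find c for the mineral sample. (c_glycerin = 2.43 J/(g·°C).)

m_s c (T_s − T_f) = m_glycerin c_glycerin (T_f − T_0):
273·c·(210 − 94.9) = 196·2.43·(94.9 − 31.2)
31422 c = 30339  ⇒  c ≈ 0.9655 J/(g·°C)

c ≈ 0.966 J/(g·°C)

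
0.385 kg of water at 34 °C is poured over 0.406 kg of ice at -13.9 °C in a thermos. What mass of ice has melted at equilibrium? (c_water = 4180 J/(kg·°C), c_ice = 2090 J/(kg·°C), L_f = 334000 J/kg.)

Cooling the water to 0 °C releases 0.385·4180·34 = 54716 J.
Of that, 0.406·2090·13.9 = 11795 J goes to bring the ice to 0 °C, leaving 42921 J.
Fully melting the ice requires m_ice L_f = 0.406·334000 = 135604 J.
Since 42921 < 135604 J, not all the ice melts; equilibrium is at 0 °C.
m_melted·334000 = 42921  ⇒  m_melted ≈ 0.1285 kg.

m_melted ≈ 0.129 kg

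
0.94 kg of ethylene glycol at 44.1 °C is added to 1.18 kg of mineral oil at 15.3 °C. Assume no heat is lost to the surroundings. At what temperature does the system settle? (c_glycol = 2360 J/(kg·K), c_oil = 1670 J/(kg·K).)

T_f ≈ 30.6 °C

Heat gained plus heat lost sum to zero:
0.94×2360×(T − 44.1) + 1.18×1670×(T − 15.3) = 0
2218.4(T − 44.1) + 1970.6(T − 15.3) = 0
4189 T = 127982
T ≈ 30.55 °C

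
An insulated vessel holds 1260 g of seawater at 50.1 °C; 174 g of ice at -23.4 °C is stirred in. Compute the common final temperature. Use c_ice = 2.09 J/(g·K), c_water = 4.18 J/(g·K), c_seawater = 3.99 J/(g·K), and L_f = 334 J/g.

T_f ≈ 32.2 °C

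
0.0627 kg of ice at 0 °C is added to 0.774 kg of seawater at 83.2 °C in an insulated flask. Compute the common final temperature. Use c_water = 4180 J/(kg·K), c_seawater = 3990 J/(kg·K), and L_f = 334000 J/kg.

T_f ≈ 70.4 °C

Let T be the final temperature. ΣQ_i = 0:
melt ice: 0.0627·334000 = 20942; meltwater 0→T: 0.0627·4180·T = 262.09 T; seawater cools: 0.774·3990·(T − 83.2) = 3088.3(T − 83.2)
3350.3 T = 256943 − 20942 = 236001
T ≈ 70.44 °C — above 0 °C, consistent with complete melting.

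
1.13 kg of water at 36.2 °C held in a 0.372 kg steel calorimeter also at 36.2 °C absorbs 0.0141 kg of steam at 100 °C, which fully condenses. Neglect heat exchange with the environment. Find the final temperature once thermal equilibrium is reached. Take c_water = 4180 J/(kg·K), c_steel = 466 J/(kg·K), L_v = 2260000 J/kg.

T_f ≈ 43.4 °C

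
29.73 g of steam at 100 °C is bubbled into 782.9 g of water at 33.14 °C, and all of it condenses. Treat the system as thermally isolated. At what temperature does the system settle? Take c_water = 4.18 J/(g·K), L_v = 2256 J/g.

T_f ≈ 55.3 °C

Conservation of energy gives ΣQ = 0:
steam→water at 100 °C releases m L_v = 29.73×2256 = 67071; condensed water 100 °C→T: 124.27(T − 100); water warms: 782.9×4.18×(T − 33.14) = 3272.5(T − 33.14)
3396.8 T = 67071 + 12427 + 108451 = 187949
T ≈ 55.33 °C (< 100 °C, so full condensation is consistent).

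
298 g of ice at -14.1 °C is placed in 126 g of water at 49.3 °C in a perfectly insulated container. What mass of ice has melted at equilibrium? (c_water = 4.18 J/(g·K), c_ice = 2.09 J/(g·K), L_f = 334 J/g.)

Cooling the water to 0 °C releases 126·4.18·49.3 = 25965 J.
Of that, 298·2.09·14.1 = 8781.8 J goes to bring the ice to 0 °C, leaving 17184 J.
To melt every bit of ice: 298·334 = 99532 J.
That's not enough to melt it all — equilibrium is at 0 °C with ice remaining.
m_melted·334 = 17184  ⇒  m_melted ≈ 51.45 g.

m_melted ≈ 51.4 g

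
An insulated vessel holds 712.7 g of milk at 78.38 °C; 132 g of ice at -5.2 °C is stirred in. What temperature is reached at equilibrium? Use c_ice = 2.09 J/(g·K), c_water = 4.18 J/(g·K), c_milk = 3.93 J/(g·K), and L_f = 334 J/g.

T_f ≈ 51.9 °C

Let T be the final temperature. ΣQ_i = 0:
warm ice to 0 °C: 132·2.09·(0 − (-5.2)) = 1434.6
  latent heat to melt: 132·334 = 44088
  warm the meltwater: 551.76 T
  milk cools: 712.7·3.93·(T − 78.38) = 2800.9(T − 78.38)
3352.7 T = 219535 − 45523 = 174013
T ≈ 51.90 °C. Since T > 0 °C, the all-ice-melts assumption holds.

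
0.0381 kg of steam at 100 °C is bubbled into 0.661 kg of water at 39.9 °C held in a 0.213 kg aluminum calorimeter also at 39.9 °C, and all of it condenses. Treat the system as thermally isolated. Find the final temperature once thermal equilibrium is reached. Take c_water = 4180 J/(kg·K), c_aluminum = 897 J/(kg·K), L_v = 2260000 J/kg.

Energy balance with sensible and latent terms:
condense steam: −0.0381×2260000 = −86106
  condensate cools 100→T: 0.0381×4180×(T − 100) = 159.26(T − 100)
  original water: 2763(T − 39.9)
  cup: 191.06(T − 39.9)
3113.3 T = 86106 + 15926 + 117866 = 219898
T ≈ 70.63 °C — below 100 °C, confirming all the steam condensed.

T_f ≈ 70.6 °C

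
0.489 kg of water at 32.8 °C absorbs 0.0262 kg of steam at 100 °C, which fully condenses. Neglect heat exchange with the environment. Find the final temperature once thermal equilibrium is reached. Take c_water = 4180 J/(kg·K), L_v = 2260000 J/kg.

Sum of m c ΔT and latent-heat terms is zero:
steam→water at 100 °C releases m L_v = 0.0262×2260000 = 59212; condensate cools 100→T: 0.0262×4180×(T − 100) = 109.52(T − 100); original water: 2044(T − 32.8)
2153.5 T = 59212 + 10952 + 67044 = 137207
T ≈ 63.71 °C — below 100 °C, confirming all the steam condensed.

T_f ≈ 63.7 °C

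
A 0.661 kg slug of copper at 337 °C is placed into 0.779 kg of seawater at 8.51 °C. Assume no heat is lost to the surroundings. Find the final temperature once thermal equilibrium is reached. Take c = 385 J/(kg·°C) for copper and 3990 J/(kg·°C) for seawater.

|Q_copper| = |Q_seawater|:
0.661*385*(337 − T) = 0.779*3990*(T − 8.51)
254.49(337 − T) = 3108.2(T − 8.51)
3362.7 T = 112212  ⇒  T ≈ 33.37 °C

T_f ≈ 33.4 °C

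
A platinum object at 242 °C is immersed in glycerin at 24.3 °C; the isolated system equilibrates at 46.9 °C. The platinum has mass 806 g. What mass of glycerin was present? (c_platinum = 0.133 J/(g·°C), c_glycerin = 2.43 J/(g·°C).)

Energy conservation, ΣQ = 0:
806×0.133×(46.9 − 242) + m×2.43×(46.9 − 24.3) = 0
54.92 m = 20914
m = 20914/54.92 ≈ 380.8 g

m ≈ 381 g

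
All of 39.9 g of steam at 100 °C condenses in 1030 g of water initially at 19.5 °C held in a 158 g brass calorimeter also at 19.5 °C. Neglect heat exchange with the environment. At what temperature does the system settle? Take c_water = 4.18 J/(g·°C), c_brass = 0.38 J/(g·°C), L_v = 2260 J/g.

T_f ≈ 42.4 °C

Let T be the final temperature. ΣQ_i = 0:
condense steam: −39.9·2260 = −90174; condensate cools 100→T: 39.9·4.18·(T − 100) = 166.78(T − 100); original water: 4305.4(T − 19.5); cup: 60.04(T − 19.5)
4532.2 T = 90174 + 16678 + 85126 = 191978
T ≈ 42.36 °C, under the boiling point, so the assumption holds.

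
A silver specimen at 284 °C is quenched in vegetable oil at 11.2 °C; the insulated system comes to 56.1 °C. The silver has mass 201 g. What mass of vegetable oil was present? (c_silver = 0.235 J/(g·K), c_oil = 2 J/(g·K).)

m ≈ 120 g

Heat lost by the silver = heat gained by the oil:
201·0.235·(284 − 56.1) = m·2·(56.1 − 11.2)
89.8 m = 10765  ⇒  m ≈ 119.9 g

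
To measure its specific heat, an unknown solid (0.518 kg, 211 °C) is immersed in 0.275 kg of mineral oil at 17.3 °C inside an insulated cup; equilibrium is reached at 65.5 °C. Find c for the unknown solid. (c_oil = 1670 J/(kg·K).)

c ≈ 294 J/(kg·K)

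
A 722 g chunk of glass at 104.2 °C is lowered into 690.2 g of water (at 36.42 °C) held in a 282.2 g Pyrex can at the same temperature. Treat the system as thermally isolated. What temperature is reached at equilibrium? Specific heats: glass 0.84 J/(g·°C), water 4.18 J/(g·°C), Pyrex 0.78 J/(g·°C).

T_f ≈ 47.5 °C

T_f = Σ m_i c_i T_i / Σ m_i c_i:
T_f = (606.48×104.2 + 2885×36.42 + 220.12×36.42) / (606.48 + 2885 + 220.12)
    = 176285 / 3711.6 ≈ 47.50 °C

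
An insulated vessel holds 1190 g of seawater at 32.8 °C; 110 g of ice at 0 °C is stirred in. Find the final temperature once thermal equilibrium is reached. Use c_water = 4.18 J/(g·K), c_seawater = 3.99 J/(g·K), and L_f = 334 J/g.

T_f ≈ 22.8 °C

Energy balance with sensible and latent terms:
fusion: m_ice L_f = 110·334 = 36740; meltwater 0→T: 110·4.18·T = 459.8 T; seawater cools: 1190·3.99·(T − 32.8) = 4748.1(T − 32.8)
5207.9 T = 155738 − 36740 = 118998
T ≈ 22.85 °C — above 0 °C, consistent with complete melting.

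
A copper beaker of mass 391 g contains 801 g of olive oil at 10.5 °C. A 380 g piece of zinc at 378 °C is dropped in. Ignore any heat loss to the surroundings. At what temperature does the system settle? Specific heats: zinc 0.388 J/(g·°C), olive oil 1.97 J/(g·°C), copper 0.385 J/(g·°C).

Setting the total heat transfer to zero:
380*0.388*(T − 378) + 801*1.97*(T − 10.5) + 391*0.385*(T − 10.5) = 0
1875.9 T = 73882
T = 73882 / 1875.9 = 39.4 °C

T_f ≈ 39.4 °C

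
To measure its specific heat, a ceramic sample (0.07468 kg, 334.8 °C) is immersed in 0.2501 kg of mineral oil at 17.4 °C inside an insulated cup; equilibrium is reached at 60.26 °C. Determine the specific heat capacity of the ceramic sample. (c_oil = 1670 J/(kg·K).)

c ≈ 873 J/(kg·K)

m_s c (T_s − T_f) = m_oil c_oil (T_f − T_0):
0.07468·c·(334.8 − 60.26) = 0.2501·1670·(60.26 − 17.4)
20.5 c = 17901  ⇒  c ≈ 873.1 J/(kg·K)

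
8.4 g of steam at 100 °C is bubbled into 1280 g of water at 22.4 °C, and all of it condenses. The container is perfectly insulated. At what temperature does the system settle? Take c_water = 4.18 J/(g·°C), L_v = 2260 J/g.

Let T be the final temperature. ΣQ_i = 0:
condense steam: −8.4×2260 = −18984
  condensed water 100 °C→T: 35.11(T − 100)
  water warms: 1280×4.18×(T − 22.4) = 5350.4(T − 22.4)
5385.5 T = 18984 + 3511.2 + 119849 = 142344
T ≈ 26.43 °C — below 100 °C, confirming all the steam condensed.

T_f ≈ 26.4 °C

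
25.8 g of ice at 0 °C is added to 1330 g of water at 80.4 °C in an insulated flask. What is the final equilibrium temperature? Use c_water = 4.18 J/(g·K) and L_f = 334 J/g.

T_f ≈ 77.3 °C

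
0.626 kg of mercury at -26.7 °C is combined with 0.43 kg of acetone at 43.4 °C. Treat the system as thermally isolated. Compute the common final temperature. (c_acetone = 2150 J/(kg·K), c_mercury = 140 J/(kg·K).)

T_f ≈ 37.3 °C

Conservation of energy gives ΣQ = 0:
0.43×2150×(T − 43.4) + 0.626×140×(T − (-26.7)) = 0
924.5(T − 43.4) + 87.64(T − (-26.7)) = 0
(924.5 + 87.64) T = 924.5×43.4 + 87.64×(-26.7)
T = 37783 / 1012.1 = 37.3 °C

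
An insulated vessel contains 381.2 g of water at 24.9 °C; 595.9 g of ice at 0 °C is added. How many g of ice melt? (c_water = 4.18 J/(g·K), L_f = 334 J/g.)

m_melted ≈ 119 g

Cooling the water to 0 °C releases 381.2·4.18·24.9 = 39676 J.
Fully melting the ice requires m_ice L_f = 595.9·334 = 199031 J.
Since 39676 < 199031 J, not all the ice melts; equilibrium is at 0 °C.
m_melted·334 = 39676  ⇒  m_melted ≈ 118.8 g.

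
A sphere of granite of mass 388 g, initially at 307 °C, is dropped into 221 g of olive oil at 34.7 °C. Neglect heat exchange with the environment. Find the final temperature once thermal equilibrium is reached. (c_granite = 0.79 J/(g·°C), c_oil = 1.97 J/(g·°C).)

T_f ≈ 147.2 °C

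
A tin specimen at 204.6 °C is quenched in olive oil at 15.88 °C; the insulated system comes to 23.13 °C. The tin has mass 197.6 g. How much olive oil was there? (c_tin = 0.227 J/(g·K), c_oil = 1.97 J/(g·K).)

m ≈ 570 g

Setting the total heat transfer to zero:
197.6×0.227×(23.13 − 204.6) + m×1.97×(23.13 − 15.88) = 0
14.28 m = 8139.9
m = 8139.9/14.28 ≈ 569.9 g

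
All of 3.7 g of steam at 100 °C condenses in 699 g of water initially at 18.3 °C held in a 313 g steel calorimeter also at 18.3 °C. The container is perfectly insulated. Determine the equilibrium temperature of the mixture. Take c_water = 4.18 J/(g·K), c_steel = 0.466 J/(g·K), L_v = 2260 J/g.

T_f ≈ 21.4 °C

Sum of m c ΔT and latent-heat terms is zero:
latent heat released on condensation: 3.7×2260 = 8362; condensed water 100 °C→T: 15.47(T − 100); original water: 2921.8(T − 18.3); cup: 145.86(T − 18.3)
3083.1 T = 8362 + 1546.6 + 56139 = 66047
T ≈ 21.42 °C (< 100 °C, so full condensation is consistent).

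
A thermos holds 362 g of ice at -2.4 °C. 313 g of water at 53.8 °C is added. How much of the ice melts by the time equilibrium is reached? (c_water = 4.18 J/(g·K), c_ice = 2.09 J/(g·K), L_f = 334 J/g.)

m_melted ≈ 205 g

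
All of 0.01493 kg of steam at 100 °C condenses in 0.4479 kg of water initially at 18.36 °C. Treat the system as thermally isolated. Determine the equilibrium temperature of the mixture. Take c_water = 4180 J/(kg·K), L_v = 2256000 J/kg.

T_f ≈ 38.4 °C

Energy conservation, ΣQ = 0:
latent heat released on condensation: 0.01493×2256000 = 33682; condensed water 100 °C→T: 62.41(T − 100); original water: 1872.2(T − 18.36)
1934.6 T = 33682 + 6240.7 + 34374 = 74297
T ≈ 38.40 °C (< 100 °C, so full condensation is consistent).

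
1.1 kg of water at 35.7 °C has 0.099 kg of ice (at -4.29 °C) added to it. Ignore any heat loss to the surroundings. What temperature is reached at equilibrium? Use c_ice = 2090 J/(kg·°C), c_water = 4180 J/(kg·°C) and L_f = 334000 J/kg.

Energy balance with sensible and latent terms:
warm ice to 0 °C: 0.099×2090×(0 − (-4.29)) = 887.64
  fusion: m_ice L_f = 0.099×334000 = 33066
  warm the meltwater: 413.82 T
  water: 4598(T − 35.7)
5011.8 T = 164149 − 33954 = 130195
T ≈ 25.98 °C — above 0 °C, consistent with complete melting.

T_f ≈ 26.0 °C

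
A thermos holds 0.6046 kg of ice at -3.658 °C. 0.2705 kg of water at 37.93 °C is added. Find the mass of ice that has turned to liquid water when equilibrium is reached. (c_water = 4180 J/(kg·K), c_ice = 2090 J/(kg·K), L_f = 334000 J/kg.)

m_melted ≈ 0.115 kg

Cooling the water to 0 °C releases 0.2705×4180×37.93 = 42887 J.
Warming the ice to 0 °C takes 0.6046×2090×3.658 = 4622.3 J, leaving 38265 J for melting.
Fully melting the ice requires m_ice L_f = 0.6046×334000 = 201936 J.
Since 38265 < 201936 J, not all the ice melts; equilibrium is at 0 °C.
m_melted×334000 = 38265  ⇒  m_melted ≈ 0.1146 kg.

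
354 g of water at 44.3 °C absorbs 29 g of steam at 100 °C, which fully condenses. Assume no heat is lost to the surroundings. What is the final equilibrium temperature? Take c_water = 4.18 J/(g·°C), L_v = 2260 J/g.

T_f ≈ 89.5 °C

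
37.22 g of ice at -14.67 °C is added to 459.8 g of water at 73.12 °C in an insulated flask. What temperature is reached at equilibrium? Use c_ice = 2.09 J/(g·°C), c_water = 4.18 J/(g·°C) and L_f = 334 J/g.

Taking heat into each body as positive, Σ m c ΔT = 0:
warm ice to 0 °C: 37.22×2.09×(0 − (-14.67)) = 1141.2
  melt ice: 37.22×334 = 12431
  warm the meltwater: 155.58 T
  water: 1922(T − 73.12)
2077.5 T = 140534 − 13573 = 126961
T ≈ 61.11 °C — above 0 °C, consistent with complete melting.

T_f ≈ 61.1 °C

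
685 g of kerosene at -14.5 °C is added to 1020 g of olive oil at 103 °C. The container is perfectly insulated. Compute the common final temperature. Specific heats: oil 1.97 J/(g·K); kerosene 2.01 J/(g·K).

T_f = Σ m_i c_i T_i / Σ m_i c_i:
T_f = (2009.4*103 + 1376.8*(-14.5)) / (2009.4 + 1376.8)
    = 187004 / 3386.2 ≈ 55.22 °C

T_f ≈ 55.2 °C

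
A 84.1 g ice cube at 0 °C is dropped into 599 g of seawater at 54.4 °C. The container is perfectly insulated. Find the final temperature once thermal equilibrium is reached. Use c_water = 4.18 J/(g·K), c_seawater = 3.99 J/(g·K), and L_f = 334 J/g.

Heat gained plus heat lost sum to zero:
fusion: m_ice L_f = 84.1×334 = 28089; warm the meltwater: 351.54 T; seawater cools: 599×3.99×(T − 54.4) = 2390(T − 54.4)
2741.5 T = 130017 − 28089 = 101927
T ≈ 37.18 °C. Since T > 0 °C, the all-ice-melts assumption holds.

T_f ≈ 37.2 °C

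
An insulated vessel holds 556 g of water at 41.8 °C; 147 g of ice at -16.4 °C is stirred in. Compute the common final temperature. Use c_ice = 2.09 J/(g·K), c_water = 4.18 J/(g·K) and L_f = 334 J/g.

T_f ≈ 14.6 °C

Net heat exchanged in the isolated system is zero:
ice -16.4→0 °C: 147·2.09·16.4 = 5038.6; latent heat to melt: 147·334 = 49098; meltwater 0→T: 147·4.18·T = 614.46 T; water: 2324.1(T − 41.8)
2938.5 T = 97147 − 54137 = 43010
T ≈ 14.64 °C. Since T > 0 °C, the all-ice-melts assumption holds.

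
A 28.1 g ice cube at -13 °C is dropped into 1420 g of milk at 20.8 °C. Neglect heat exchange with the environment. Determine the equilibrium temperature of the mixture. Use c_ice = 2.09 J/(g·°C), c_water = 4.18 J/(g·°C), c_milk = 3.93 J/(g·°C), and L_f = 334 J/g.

T_f ≈ 18.6 °C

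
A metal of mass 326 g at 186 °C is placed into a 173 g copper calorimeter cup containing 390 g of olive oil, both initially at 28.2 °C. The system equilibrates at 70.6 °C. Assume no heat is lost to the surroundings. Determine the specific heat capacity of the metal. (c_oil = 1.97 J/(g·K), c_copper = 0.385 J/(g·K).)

c ≈ 0.941 J/(g·K)

Energy conservation, ΣQ = 0:
326·c·(70.6 − 186) + 390·1.97·(70.6 − 28.2) + 173·0.385·(70.6 − 28.2) = 0
-37620 c = -35400
c = -35400/-37620 ≈ 0.941 J/(g·K)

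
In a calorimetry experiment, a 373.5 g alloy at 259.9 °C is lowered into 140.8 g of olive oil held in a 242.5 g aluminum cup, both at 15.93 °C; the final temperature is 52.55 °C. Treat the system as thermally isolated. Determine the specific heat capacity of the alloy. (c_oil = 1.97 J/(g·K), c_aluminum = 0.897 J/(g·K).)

Net heat exchanged in the isolated system is zero:
373.5×c×(52.55 − 259.9) + 140.8×1.97×(52.55 − 15.93) + 242.5×0.897×(52.55 − 15.93) = 0
-77445 c = -18123
c = -18123/-77445 ≈ 0.234 J/(g·K)

c ≈ 0.234 J/(g·K)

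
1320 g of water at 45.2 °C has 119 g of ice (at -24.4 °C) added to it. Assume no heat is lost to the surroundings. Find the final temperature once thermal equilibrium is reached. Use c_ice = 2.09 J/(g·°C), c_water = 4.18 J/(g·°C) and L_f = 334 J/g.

Setting the total heat transfer to zero:
ice -24.4→0 °C: 119·2.09·24.4 = 6068.5
  latent heat to melt: 119·334 = 39746
  warm the meltwater: 497.42 T
  water cools: 1320·4.18·(T − 45.2) = 5517.6(T − 45.2)
6015 T = 249396 − 45815 = 203581
T ≈ 33.85 °C (positive, so assuming full melt was valid).

T_f ≈ 33.8 °C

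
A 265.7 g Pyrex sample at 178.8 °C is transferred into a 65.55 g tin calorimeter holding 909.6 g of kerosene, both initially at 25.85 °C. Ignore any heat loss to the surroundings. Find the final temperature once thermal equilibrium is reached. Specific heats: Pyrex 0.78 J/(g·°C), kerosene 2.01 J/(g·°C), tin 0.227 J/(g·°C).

T_f ≈ 41.3 °C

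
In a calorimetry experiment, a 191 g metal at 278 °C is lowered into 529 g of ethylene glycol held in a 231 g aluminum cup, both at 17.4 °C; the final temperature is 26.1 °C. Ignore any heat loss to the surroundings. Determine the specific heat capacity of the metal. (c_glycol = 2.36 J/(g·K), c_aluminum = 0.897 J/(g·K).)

Taking heat into each body as positive, Σ m c ΔT = 0:
191·c·(26.1 − 278) + 529·2.36·(26.1 − 17.4) + 231·0.897·(26.1 − 17.4) = 0
-48113 c = -12664
c = -12664/-48113 ≈ 0.2632 J/(g·K)

c ≈ 0.263 J/(g·K)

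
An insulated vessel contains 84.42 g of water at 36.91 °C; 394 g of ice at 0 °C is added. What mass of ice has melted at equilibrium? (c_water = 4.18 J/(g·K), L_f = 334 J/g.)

m_melted ≈ 39 g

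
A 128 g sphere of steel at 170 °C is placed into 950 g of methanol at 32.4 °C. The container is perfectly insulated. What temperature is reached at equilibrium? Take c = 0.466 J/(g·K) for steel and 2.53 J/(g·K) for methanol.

T_f ≈ 35.7 °C

|Q_steel| = |Q_methanol|:
128·0.466·(170 − T) = 950·2.53·(T − 32.4)
59.65(170 − T) = 2403.5(T − 32.4)
2463.1 T = 88014  ⇒  T ≈ 35.73 °C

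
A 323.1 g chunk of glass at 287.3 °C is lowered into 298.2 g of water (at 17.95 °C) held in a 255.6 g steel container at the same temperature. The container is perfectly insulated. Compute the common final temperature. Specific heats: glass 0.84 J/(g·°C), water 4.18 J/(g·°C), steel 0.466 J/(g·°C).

T_f ≈ 62.6 °C

Conservation of energy gives ΣQ = 0:
323.1×0.84×(T − 287.3) + 298.2×4.18×(T − 17.95) + 255.6×0.466×(T − 17.95) = 0
271.4(T − 287.3) + 1246.5(T − 17.95) + 119.11(T − 17.95) = 0
(271.4 + 1246.5 + 119.11) T = 271.4×287.3 + 1246.5×17.95 + 119.11×17.95
T ≈ 62.61 °C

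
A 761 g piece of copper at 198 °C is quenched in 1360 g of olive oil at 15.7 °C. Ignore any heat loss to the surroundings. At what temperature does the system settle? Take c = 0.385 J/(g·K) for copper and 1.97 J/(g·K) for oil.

With ΣQ=0 the equilibrium temperature is the m·c-weighted mean:
T_f = (292.99×198 + 2679.2×15.7) / (292.99 + 2679.2)
    = 100074 / 2972.2 ≈ 33.67 °C

T_f ≈ 33.7 °C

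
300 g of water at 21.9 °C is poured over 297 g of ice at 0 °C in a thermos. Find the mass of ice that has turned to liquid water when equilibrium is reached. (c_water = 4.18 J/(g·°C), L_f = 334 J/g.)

Cooling the water to 0 °C releases 300×4.18×21.9 = 27463 J.
Fully melting the ice requires m_ice L_f = 297×334 = 99198 J.
That's not enough to melt it all — equilibrium is at 0 °C with ice remaining.
m_melted×334 = 27463  ⇒  m_melted ≈ 82.22 g.

m_melted ≈ 82.2 g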